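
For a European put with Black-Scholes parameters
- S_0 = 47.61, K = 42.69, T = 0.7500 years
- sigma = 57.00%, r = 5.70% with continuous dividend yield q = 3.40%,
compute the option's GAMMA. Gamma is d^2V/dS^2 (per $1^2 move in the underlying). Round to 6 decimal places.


Answer: Gamma = 0.014583

Derivation:
d1 = 0.5027315401; d2 = 0.0090970599
phi(d1) = 0.3515835031; exp(-qT) = 0.9748223790; exp(-rT) = 0.9581508979
Gamma = exp(-qT) * phi(d1) / (S * sigma * sqrt(T)) = 0.9748223790 * 0.3515835031 / (47.6100 * 0.5700 * 0.8660254038) = 0.014583


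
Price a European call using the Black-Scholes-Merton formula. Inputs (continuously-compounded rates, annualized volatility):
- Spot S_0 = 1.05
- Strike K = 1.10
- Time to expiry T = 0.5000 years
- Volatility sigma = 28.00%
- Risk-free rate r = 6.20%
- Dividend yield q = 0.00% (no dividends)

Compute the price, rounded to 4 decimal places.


Answer: Price = 0.0755

Derivation:
d1 = (ln(S/K) + (r - q + 0.5*sigma^2) * T) / (sigma * sqrt(T)) = 0.02060703
d2 = d1 - sigma * sqrt(T) = -0.17738287
exp(-rT) = 0.96947557; exp(-qT) = 1.00000000
C = S_0 * exp(-qT) * N(d1) - K * exp(-rT) * N(d2)
N(d1) = 0.50822043; N(d2) = 0.42960383
C = 1.0500 * 1.00000000 * 0.50822043 - 1.1000 * 0.96947557 * 0.42960383 = 0.0755


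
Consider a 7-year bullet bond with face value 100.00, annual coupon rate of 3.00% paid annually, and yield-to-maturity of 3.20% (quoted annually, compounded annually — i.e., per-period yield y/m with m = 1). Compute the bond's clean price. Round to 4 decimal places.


Answer: Price = 98.7633

Derivation:
Coupon per period c = face * coupon_rate / m = 3.000000
Periods per year m = 1; per-period yield y/m = 0.032000
Number of cashflows N = 7
Cashflows (t years, CF_t, discount factor 1/(1+y/m)^(m*t), PV):
  t = 1.0000: CF_t = 3.000000, DF = 0.968992, PV = 2.906977
  t = 2.0000: CF_t = 3.000000, DF = 0.938946, PV = 2.816838
  t = 3.0000: CF_t = 3.000000, DF = 0.909831, PV = 2.729494
  t = 4.0000: CF_t = 3.000000, DF = 0.881620, PV = 2.644859
  t = 5.0000: CF_t = 3.000000, DF = 0.854283, PV = 2.562848
  t = 6.0000: CF_t = 3.000000, DF = 0.827793, PV = 2.483379
  t = 7.0000: CF_t = 103.000000, DF = 0.802125, PV = 82.618888
Price P = sum_t PV_t = 98.763282


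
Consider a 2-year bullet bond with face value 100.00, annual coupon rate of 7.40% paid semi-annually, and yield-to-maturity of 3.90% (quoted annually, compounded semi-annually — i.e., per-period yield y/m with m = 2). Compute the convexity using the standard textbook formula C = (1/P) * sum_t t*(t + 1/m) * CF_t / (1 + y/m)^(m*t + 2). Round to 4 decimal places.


Answer: Convexity = 4.4879

Derivation:
Coupon per period c = face * coupon_rate / m = 3.700000
Periods per year m = 2; per-period yield y/m = 0.019500
Number of cashflows N = 4
Cashflows (t years, CF_t, discount factor 1/(1+y/m)^(m*t), PV):
  t = 0.5000: CF_t = 3.700000, DF = 0.980873, PV = 3.629230
  t = 1.0000: CF_t = 3.700000, DF = 0.962112, PV = 3.559814
  t = 1.5000: CF_t = 3.700000, DF = 0.943709, PV = 3.491725
  t = 2.0000: CF_t = 103.700000, DF = 0.925659, PV = 95.990850
Price P = sum_t PV_t = 106.671618
Convexity numerator sum_t t*(t + 1/m) * CF_t / (1+y/m)^(m*t + 2):
  t = 0.5000: term = 1.745863
  t = 1.0000: term = 5.137408
  t = 1.5000: term = 10.078289
  t = 2.0000: term = 461.769644
Convexity = (1/P) * sum = 478.731204 / 106.671618 = 4.487897


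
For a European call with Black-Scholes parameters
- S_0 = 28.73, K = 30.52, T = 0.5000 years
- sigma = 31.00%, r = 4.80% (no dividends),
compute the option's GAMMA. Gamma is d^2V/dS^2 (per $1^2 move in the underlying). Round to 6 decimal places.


d1 = -0.0566384933; d2 = -0.2758415954
phi(d1) = 0.3983029061; exp(-qT) = 1.0000000000; exp(-rT) = 0.9762857098
Gamma = exp(-qT) * phi(d1) / (S * sigma * sqrt(T)) = 1.0000000000 * 0.3983029061 / (28.7300 * 0.3100 * 0.7071067812) = 0.063246

Answer: Gamma = 0.063246


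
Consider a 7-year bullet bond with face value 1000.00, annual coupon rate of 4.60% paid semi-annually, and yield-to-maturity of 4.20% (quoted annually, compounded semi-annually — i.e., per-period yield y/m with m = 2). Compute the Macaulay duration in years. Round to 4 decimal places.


Coupon per period c = face * coupon_rate / m = 23.000000
Periods per year m = 2; per-period yield y/m = 0.021000
Number of cashflows N = 14
Cashflows (t years, CF_t, discount factor 1/(1+y/m)^(m*t), PV):
  t = 0.5000: CF_t = 23.000000, DF = 0.979432, PV = 22.526934
  t = 1.0000: CF_t = 23.000000, DF = 0.959287, PV = 22.063599
  t = 1.5000: CF_t = 23.000000, DF = 0.939556, PV = 21.609793
  t = 2.0000: CF_t = 23.000000, DF = 0.920231, PV = 21.165321
  t = 2.5000: CF_t = 23.000000, DF = 0.901304, PV = 20.729992
  t = 3.0000: CF_t = 23.000000, DF = 0.882766, PV = 20.303616
  t = 3.5000: CF_t = 23.000000, DF = 0.864609, PV = 19.886009
  t = 4.0000: CF_t = 23.000000, DF = 0.846826, PV = 19.476993
  t = 4.5000: CF_t = 23.000000, DF = 0.829408, PV = 19.076388
  t = 5.0000: CF_t = 23.000000, DF = 0.812349, PV = 18.684024
  t = 5.5000: CF_t = 23.000000, DF = 0.795640, PV = 18.299730
  t = 6.0000: CF_t = 23.000000, DF = 0.779276, PV = 17.923339
  t = 6.5000: CF_t = 23.000000, DF = 0.763247, PV = 17.554691
  t = 7.0000: CF_t = 1023.000000, DF = 0.747549, PV = 764.742532
Price P = sum_t PV_t = 1024.042961
Macaulay numerator sum_t t * PV_t:
  t * PV_t at t = 0.5000: 11.263467
  t * PV_t at t = 1.0000: 22.063599
  t * PV_t at t = 1.5000: 32.414690
  t * PV_t at t = 2.0000: 42.330643
  t * PV_t at t = 2.5000: 51.824979
  t * PV_t at t = 3.0000: 60.910847
  t * PV_t at t = 3.5000: 69.601033
  t * PV_t at t = 4.0000: 77.907970
  t * PV_t at t = 4.5000: 85.843748
  t * PV_t at t = 5.0000: 93.420120
  t * PV_t at t = 5.5000: 100.648513
  t * PV_t at t = 6.0000: 107.540037
  t * PV_t at t = 6.5000: 114.105491
  t * PV_t at t = 7.0000: 5353.197722
Macaulay duration D = (sum_t t * PV_t) / P = 6223.072859 / 1024.042961 = 6.076965

Answer: Macaulay duration = 6.0770 years


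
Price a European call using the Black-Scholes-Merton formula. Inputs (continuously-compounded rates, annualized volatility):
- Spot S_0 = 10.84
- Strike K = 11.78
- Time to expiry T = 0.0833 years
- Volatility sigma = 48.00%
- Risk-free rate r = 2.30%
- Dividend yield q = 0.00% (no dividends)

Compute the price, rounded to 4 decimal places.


d1 = (ln(S/K) + (r - q + 0.5*sigma^2) * T) / (sigma * sqrt(T)) = -0.51717923
d2 = d1 - sigma * sqrt(T) = -0.65571558
exp(-rT) = 0.99808593; exp(-qT) = 1.00000000
C = S_0 * exp(-qT) * N(d1) - K * exp(-rT) * N(d2)
N(d1) = 0.30251553; N(d2) = 0.25600357
C = 10.8400 * 1.00000000 * 0.30251553 - 11.7800 * 0.99808593 * 0.25600357 = 0.2693

Answer: Price = 0.2693


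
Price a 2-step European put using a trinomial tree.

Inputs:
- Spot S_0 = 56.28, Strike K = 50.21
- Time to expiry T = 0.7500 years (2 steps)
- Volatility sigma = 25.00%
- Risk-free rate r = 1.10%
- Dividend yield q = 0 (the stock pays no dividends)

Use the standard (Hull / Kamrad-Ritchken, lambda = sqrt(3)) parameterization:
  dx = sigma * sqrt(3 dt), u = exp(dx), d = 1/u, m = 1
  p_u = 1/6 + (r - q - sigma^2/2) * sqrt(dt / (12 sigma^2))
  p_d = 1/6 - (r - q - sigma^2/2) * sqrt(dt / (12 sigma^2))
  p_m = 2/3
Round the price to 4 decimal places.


dt = T/N = 0.375000; dx = sigma*sqrt(3*dt) = 0.265165
u = exp(dx) = 1.303646; d = 1/u = 0.767079
p_u = 0.152348, p_m = 0.666667, p_d = 0.180986
Discount per step: exp(-r*dt) = 0.995883
Stock lattice S(k, j) with j the centered position index:
  k=0: S(0,+0) = 56.2800
  k=1: S(1,-1) = 43.1712; S(1,+0) = 56.2800; S(1,+1) = 73.3692
  k=2: S(2,-2) = 33.1158; S(2,-1) = 43.1712; S(2,+0) = 56.2800; S(2,+1) = 73.3692; S(2,+2) = 95.6475
Terminal payoffs V(N, j) = max(K - S_T, 0):
  V(2,-2) = 17.094245; V(2,-1) = 7.038775; V(2,+0) = 0.000000; V(2,+1) = 0.000000; V(2,+2) = 0.000000
Backward induction: V(k, j) = exp(-r*dt) * [p_u * V(k+1, j+1) + p_m * V(k+1, j) + p_d * V(k+1, j-1)]
  V(1,-1) = exp(-r*dt) * [p_u*0.000000 + p_m*7.038775 + p_d*17.094245] = 7.754276
  V(1,+0) = exp(-r*dt) * [p_u*0.000000 + p_m*0.000000 + p_d*7.038775] = 1.268673
  V(1,+1) = exp(-r*dt) * [p_u*0.000000 + p_m*0.000000 + p_d*0.000000] = 0.000000
  V(0,+0) = exp(-r*dt) * [p_u*0.000000 + p_m*1.268673 + p_d*7.754276] = 2.239935

Answer: Price = V(0,0) = 2.2399


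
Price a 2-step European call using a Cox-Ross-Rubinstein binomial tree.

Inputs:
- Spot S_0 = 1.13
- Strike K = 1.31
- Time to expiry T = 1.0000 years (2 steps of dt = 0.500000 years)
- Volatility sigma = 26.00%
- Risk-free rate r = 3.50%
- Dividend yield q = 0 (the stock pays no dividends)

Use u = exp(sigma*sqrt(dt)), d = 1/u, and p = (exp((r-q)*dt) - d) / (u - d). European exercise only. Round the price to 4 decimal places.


dt = T/N = 0.500000
u = exp(sigma*sqrt(dt)) = 1.201833; d = 1/u = 0.832062
p = (exp((r-q)*dt) - d) / (u - d) = 0.501910
Discount per step: exp(-r*dt) = 0.982652
Stock lattice S(k, i) with i counting down-moves:
  k=0: S(0,0) = 1.1300
  k=1: S(1,0) = 1.3581; S(1,1) = 0.9402
  k=2: S(2,0) = 1.6322; S(2,1) = 1.1300; S(2,2) = 0.7823
Terminal payoffs V(N, i) = max(S_T - K, 0):
  V(2,0) = 0.322174; V(2,1) = 0.000000; V(2,2) = 0.000000
Backward induction: V(k, i) = exp(-r*dt) * [p * V(k+1, i) + (1-p) * V(k+1, i+1)].
  V(1,0) = exp(-r*dt) * [p*0.322174 + (1-p)*0.000000] = 0.158898
  V(1,1) = exp(-r*dt) * [p*0.000000 + (1-p)*0.000000] = 0.000000
  V(0,0) = exp(-r*dt) * [p*0.158898 + (1-p)*0.000000] = 0.078369

Answer: Price = V(0,0) = 0.0784


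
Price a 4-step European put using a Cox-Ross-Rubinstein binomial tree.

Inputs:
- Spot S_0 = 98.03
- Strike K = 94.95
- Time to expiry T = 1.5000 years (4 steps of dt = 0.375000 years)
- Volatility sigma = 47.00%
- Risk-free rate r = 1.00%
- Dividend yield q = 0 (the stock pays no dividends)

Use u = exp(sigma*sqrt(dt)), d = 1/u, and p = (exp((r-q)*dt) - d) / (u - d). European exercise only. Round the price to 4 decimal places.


dt = T/N = 0.375000
u = exp(sigma*sqrt(dt)) = 1.333511; d = 1/u = 0.749900
p = (exp((r-q)*dt) - d) / (u - d) = 0.434976
Discount per step: exp(-r*dt) = 0.996257
Stock lattice S(k, i) with i counting down-moves:
  k=0: S(0,0) = 98.0300
  k=1: S(1,0) = 130.7240; S(1,1) = 73.5127
  k=2: S(2,0) = 174.3219; S(2,1) = 98.0300; S(2,2) = 55.1272
  k=3: S(3,0) = 232.4601; S(3,1) = 130.7240; S(3,2) = 73.5127; S(3,3) = 41.3399
  k=4: S(4,0) = 309.9880; S(4,1) = 174.3219; S(4,2) = 98.0300; S(4,3) = 55.1272; S(4,4) = 31.0008
Terminal payoffs V(N, i) = max(K - S_T, 0):
  V(4,0) = 0.000000; V(4,1) = 0.000000; V(4,2) = 0.000000; V(4,3) = 39.822788; V(4,4) = 63.949189
Backward induction: V(k, i) = exp(-r*dt) * [p * V(k+1, i) + (1-p) * V(k+1, i+1)].
  V(3,0) = exp(-r*dt) * [p*0.000000 + (1-p)*0.000000] = 0.000000
  V(3,1) = exp(-r*dt) * [p*0.000000 + (1-p)*0.000000] = 0.000000
  V(3,2) = exp(-r*dt) * [p*0.000000 + (1-p)*39.822788] = 22.416593
  V(3,3) = exp(-r*dt) * [p*39.822788 + (1-p)*63.949189] = 53.254693
  V(2,0) = exp(-r*dt) * [p*0.000000 + (1-p)*0.000000] = 0.000000
  V(2,1) = exp(-r*dt) * [p*0.000000 + (1-p)*22.416593] = 12.618495
  V(2,2) = exp(-r*dt) * [p*22.416593 + (1-p)*53.254693] = 39.691722
  V(1,0) = exp(-r*dt) * [p*0.000000 + (1-p)*12.618495] = 7.103060
  V(1,1) = exp(-r*dt) * [p*12.618495 + (1-p)*39.691722] = 27.811019
  V(0,0) = exp(-r*dt) * [p*7.103060 + (1-p)*27.811019] = 18.733163

Answer: Price = V(0,0) = 18.7332


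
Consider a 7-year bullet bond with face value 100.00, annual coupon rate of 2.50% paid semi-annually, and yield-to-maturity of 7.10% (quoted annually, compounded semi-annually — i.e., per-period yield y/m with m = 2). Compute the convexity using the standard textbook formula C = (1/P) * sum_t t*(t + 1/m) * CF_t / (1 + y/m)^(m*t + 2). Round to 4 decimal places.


Coupon per period c = face * coupon_rate / m = 1.250000
Periods per year m = 2; per-period yield y/m = 0.035500
Number of cashflows N = 14
Cashflows (t years, CF_t, discount factor 1/(1+y/m)^(m*t), PV):
  t = 0.5000: CF_t = 1.250000, DF = 0.965717, PV = 1.207146
  t = 1.0000: CF_t = 1.250000, DF = 0.932609, PV = 1.165762
  t = 1.5000: CF_t = 1.250000, DF = 0.900637, PV = 1.125796
  t = 2.0000: CF_t = 1.250000, DF = 0.869760, PV = 1.087200
  t = 2.5000: CF_t = 1.250000, DF = 0.839942, PV = 1.049928
  t = 3.0000: CF_t = 1.250000, DF = 0.811147, PV = 1.013933
  t = 3.5000: CF_t = 1.250000, DF = 0.783338, PV = 0.979173
  t = 4.0000: CF_t = 1.250000, DF = 0.756483, PV = 0.945604
  t = 4.5000: CF_t = 1.250000, DF = 0.730549, PV = 0.913186
  t = 5.0000: CF_t = 1.250000, DF = 0.705503, PV = 0.881879
  t = 5.5000: CF_t = 1.250000, DF = 0.681316, PV = 0.851646
  t = 6.0000: CF_t = 1.250000, DF = 0.657959, PV = 0.822449
  t = 6.5000: CF_t = 1.250000, DF = 0.635402, PV = 0.794253
  t = 7.0000: CF_t = 101.250000, DF = 0.613619, PV = 62.128889
Price P = sum_t PV_t = 74.966842
Convexity numerator sum_t t*(t + 1/m) * CF_t / (1+y/m)^(m*t + 2):
  t = 0.5000: term = 0.562898
  t = 1.0000: term = 1.630801
  t = 1.5000: term = 3.149784
  t = 2.0000: term = 5.069667
  t = 2.5000: term = 7.343795
  t = 3.0000: term = 9.928839
  t = 3.5000: term = 12.784599
  t = 4.0000: term = 15.873821
  t = 4.5000: term = 19.162025
  t = 5.0000: term = 22.617337
  t = 5.5000: term = 26.210337
  t = 6.0000: term = 29.913909
  t = 6.5000: term = 33.703101
  t = 7.0000: term = 3041.954289
Convexity = (1/P) * sum = 3229.905202 / 74.966842 = 43.084450

Answer: Convexity = 43.0845


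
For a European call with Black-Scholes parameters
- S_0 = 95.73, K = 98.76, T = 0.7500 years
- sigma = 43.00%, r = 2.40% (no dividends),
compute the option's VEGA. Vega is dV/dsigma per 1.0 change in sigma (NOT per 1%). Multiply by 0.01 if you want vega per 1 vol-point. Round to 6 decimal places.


d1 = 0.1508537424; d2 = -0.2215371812
phi(d1) = 0.3944286728; exp(-qT) = 1.0000000000; exp(-rT) = 0.9821610324
Vega = S * exp(-qT) * phi(d1) * sqrt(T) = 95.7300 * 1.0000000000 * 0.3944286728 * 0.8660254038 = 32.699956

Answer: Vega = 32.699956


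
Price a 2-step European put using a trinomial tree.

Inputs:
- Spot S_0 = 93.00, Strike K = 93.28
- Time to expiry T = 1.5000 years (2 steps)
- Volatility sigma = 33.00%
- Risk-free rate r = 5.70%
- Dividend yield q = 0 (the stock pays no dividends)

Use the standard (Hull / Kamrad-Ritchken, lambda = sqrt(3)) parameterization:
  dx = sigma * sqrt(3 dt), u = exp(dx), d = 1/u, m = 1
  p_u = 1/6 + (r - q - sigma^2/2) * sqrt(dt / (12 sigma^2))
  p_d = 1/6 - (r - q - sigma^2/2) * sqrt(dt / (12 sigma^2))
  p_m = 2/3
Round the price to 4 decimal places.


dt = T/N = 0.750000; dx = sigma*sqrt(3*dt) = 0.495000
u = exp(dx) = 1.640498; d = 1/u = 0.609571
p_u = 0.168598, p_m = 0.666667, p_d = 0.164735
Discount per step: exp(-r*dt) = 0.958151
Stock lattice S(k, j) with j the centered position index:
  k=0: S(0,+0) = 93.0000
  k=1: S(1,-1) = 56.6901; S(1,+0) = 93.0000; S(1,+1) = 152.5663
  k=2: S(2,-2) = 34.5566; S(2,-1) = 56.6901; S(2,+0) = 93.0000; S(2,+1) = 152.5663; S(2,+2) = 250.2848
Terminal payoffs V(N, j) = max(K - S_T, 0):
  V(2,-2) = 58.723368; V(2,-1) = 36.589906; V(2,+0) = 0.280000; V(2,+1) = 0.000000; V(2,+2) = 0.000000
Backward induction: V(k, j) = exp(-r*dt) * [p_u * V(k+1, j+1) + p_m * V(k+1, j) + p_d * V(k+1, j-1)]
  V(1,-1) = exp(-r*dt) * [p_u*0.280000 + p_m*36.589906 + p_d*58.723368] = 32.686612
  V(1,+0) = exp(-r*dt) * [p_u*0.000000 + p_m*0.280000 + p_d*36.589906] = 5.954236
  V(1,+1) = exp(-r*dt) * [p_u*0.000000 + p_m*0.000000 + p_d*0.280000] = 0.044195
  V(0,+0) = exp(-r*dt) * [p_u*0.044195 + p_m*5.954236 + p_d*32.686612] = 8.969793

Answer: Price = V(0,0) = 8.9698


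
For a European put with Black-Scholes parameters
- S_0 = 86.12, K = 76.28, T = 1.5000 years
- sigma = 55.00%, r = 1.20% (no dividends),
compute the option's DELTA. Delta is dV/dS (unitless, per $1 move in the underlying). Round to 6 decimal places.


Answer: Delta = -0.293342

Derivation:
d1 = 0.5436470155; d2 = -0.1299626637
phi(d1) = 0.3441373005; exp(-qT) = 1.0000000000; exp(-rT) = 0.9821610324
N(-d1) = 0.2933421999
Delta = -exp(-qT) * N(-d1) = -1.0000000000 * 0.2933421999 = -0.293342


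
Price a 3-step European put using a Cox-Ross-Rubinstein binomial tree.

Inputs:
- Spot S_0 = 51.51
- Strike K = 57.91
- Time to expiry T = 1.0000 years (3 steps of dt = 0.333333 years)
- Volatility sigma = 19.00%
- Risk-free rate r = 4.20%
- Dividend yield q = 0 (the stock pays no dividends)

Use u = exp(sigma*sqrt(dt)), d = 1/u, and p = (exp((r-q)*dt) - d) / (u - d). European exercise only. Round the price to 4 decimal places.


dt = T/N = 0.333333
u = exp(sigma*sqrt(dt)) = 1.115939; d = 1/u = 0.896106
p = (exp((r-q)*dt) - d) / (u - d) = 0.536736
Discount per step: exp(-r*dt) = 0.986098
Stock lattice S(k, i) with i counting down-moves:
  k=0: S(0,0) = 51.5100
  k=1: S(1,0) = 57.4820; S(1,1) = 46.1584
  k=2: S(2,0) = 64.1465; S(2,1) = 51.5100; S(2,2) = 41.3628
  k=3: S(3,0) = 71.5836; S(3,1) = 57.4820; S(3,2) = 46.1584; S(3,3) = 37.0655
Terminal payoffs V(N, i) = max(K - S_T, 0):
  V(3,0) = 0.000000; V(3,1) = 0.427962; V(3,2) = 11.751579; V(3,3) = 20.844511
Backward induction: V(k, i) = exp(-r*dt) * [p * V(k+1, i) + (1-p) * V(k+1, i+1)].
  V(2,0) = exp(-r*dt) * [p*0.000000 + (1-p)*0.427962] = 0.195503
  V(2,1) = exp(-r*dt) * [p*0.427962 + (1-p)*11.751579] = 5.594909
  V(2,2) = exp(-r*dt) * [p*11.751579 + (1-p)*20.844511] = 15.742070
  V(1,0) = exp(-r*dt) * [p*0.195503 + (1-p)*5.594909] = 2.659362
  V(1,1) = exp(-r*dt) * [p*5.594909 + (1-p)*15.742070] = 10.152589
  V(0,0) = exp(-r*dt) * [p*2.659362 + (1-p)*10.152589] = 6.045474

Answer: Price = V(0,0) = 6.0455


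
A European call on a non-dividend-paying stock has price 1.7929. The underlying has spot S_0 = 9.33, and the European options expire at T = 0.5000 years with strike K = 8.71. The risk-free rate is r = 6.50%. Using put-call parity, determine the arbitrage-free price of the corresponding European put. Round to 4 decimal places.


Answer: Put price = 0.8944

Derivation:
Put-call parity: C - P = S_0 * exp(-qT) - K * exp(-rT).
S_0 * exp(-qT) = 9.3300 * 1.00000000 = 9.33000000
K * exp(-rT) = 8.7100 * 0.96802245 = 8.43147554
P = C - S*exp(-qT) + K*exp(-rT)
P = 1.7929 - 9.33000000 + 8.43147554 = 0.8944


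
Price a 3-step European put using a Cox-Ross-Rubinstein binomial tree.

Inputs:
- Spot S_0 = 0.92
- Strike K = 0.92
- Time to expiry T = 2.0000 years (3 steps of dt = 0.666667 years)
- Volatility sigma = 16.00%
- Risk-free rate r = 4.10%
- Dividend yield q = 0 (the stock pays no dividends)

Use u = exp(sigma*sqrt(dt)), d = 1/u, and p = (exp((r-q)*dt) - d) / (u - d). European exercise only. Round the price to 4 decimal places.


Answer: Price = V(0,0) = 0.0539

Derivation:
dt = T/N = 0.666667
u = exp(sigma*sqrt(dt)) = 1.139557; d = 1/u = 0.877534
p = (exp((r-q)*dt) - d) / (u - d) = 0.573142
Discount per step: exp(-r*dt) = 0.973037
Stock lattice S(k, i) with i counting down-moves:
  k=0: S(0,0) = 0.9200
  k=1: S(1,0) = 1.0484; S(1,1) = 0.8073
  k=2: S(2,0) = 1.1947; S(2,1) = 0.9200; S(2,2) = 0.7085
  k=3: S(3,0) = 1.3614; S(3,1) = 1.0484; S(3,2) = 0.8073; S(3,3) = 0.6217
Terminal payoffs V(N, i) = max(K - S_T, 0):
  V(3,0) = 0.000000; V(3,1) = 0.000000; V(3,2) = 0.112669; V(3,3) = 0.298301
Backward induction: V(k, i) = exp(-r*dt) * [p * V(k+1, i) + (1-p) * V(k+1, i+1)].
  V(2,0) = exp(-r*dt) * [p*0.000000 + (1-p)*0.000000] = 0.000000
  V(2,1) = exp(-r*dt) * [p*0.000000 + (1-p)*0.112669] = 0.046797
  V(2,2) = exp(-r*dt) * [p*0.112669 + (1-p)*0.298301] = 0.186733
  V(1,0) = exp(-r*dt) * [p*0.000000 + (1-p)*0.046797] = 0.019437
  V(1,1) = exp(-r*dt) * [p*0.046797 + (1-p)*0.186733] = 0.103657
  V(0,0) = exp(-r*dt) * [p*0.019437 + (1-p)*0.103657] = 0.053894


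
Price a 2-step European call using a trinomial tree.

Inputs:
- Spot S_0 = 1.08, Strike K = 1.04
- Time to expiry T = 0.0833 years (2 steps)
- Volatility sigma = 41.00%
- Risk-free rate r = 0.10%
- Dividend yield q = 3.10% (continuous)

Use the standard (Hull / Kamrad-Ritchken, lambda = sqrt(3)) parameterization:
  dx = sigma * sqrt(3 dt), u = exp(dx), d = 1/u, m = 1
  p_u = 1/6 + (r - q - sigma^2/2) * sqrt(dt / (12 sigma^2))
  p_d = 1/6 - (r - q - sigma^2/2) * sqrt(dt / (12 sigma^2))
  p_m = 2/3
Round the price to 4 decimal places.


dt = T/N = 0.041650; dx = sigma*sqrt(3*dt) = 0.144928
u = exp(dx) = 1.155956; d = 1/u = 0.865085
p_u = 0.150279, p_m = 0.666667, p_d = 0.183055
Discount per step: exp(-r*dt) = 0.999958
Stock lattice S(k, j) with j the centered position index:
  k=0: S(0,+0) = 1.0800
  k=1: S(1,-1) = 0.9343; S(1,+0) = 1.0800; S(1,+1) = 1.2484
  k=2: S(2,-2) = 0.8082; S(2,-1) = 0.9343; S(2,+0) = 1.0800; S(2,+1) = 1.2484; S(2,+2) = 1.4431
Terminal payoffs V(N, j) = max(S_T - K, 0):
  V(2,-2) = 0.000000; V(2,-1) = 0.000000; V(2,+0) = 0.040000; V(2,+1) = 0.208433; V(2,+2) = 0.403134
Backward induction: V(k, j) = exp(-r*dt) * [p_u * V(k+1, j+1) + p_m * V(k+1, j) + p_d * V(k+1, j-1)]
  V(1,-1) = exp(-r*dt) * [p_u*0.040000 + p_m*0.000000 + p_d*0.000000] = 0.006011
  V(1,+0) = exp(-r*dt) * [p_u*0.208433 + p_m*0.040000 + p_d*0.000000] = 0.057987
  V(1,+1) = exp(-r*dt) * [p_u*0.403134 + p_m*0.208433 + p_d*0.040000] = 0.206851
  V(0,+0) = exp(-r*dt) * [p_u*0.206851 + p_m*0.057987 + p_d*0.006011] = 0.070841

Answer: Price = V(0,0) = 0.0708


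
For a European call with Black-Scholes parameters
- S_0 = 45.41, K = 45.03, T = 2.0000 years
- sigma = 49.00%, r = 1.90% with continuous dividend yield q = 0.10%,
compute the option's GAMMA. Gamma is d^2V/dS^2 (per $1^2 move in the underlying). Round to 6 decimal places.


d1 = 0.4105597776; d2 = -0.2824048679
phi(d1) = 0.3666974350; exp(-qT) = 0.9980019987; exp(-rT) = 0.9627129409
Gamma = exp(-qT) * phi(d1) / (S * sigma * sqrt(T)) = 0.9980019987 * 0.3666974350 / (45.4100 * 0.4900 * 1.4142135624) = 0.011630

Answer: Gamma = 0.011630


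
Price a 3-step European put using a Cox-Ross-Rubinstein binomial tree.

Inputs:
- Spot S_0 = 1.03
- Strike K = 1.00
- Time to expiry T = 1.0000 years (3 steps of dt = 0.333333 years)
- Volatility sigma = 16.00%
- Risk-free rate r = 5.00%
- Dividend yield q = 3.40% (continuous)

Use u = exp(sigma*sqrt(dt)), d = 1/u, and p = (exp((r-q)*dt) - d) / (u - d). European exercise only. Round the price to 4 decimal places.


dt = T/N = 0.333333
u = exp(sigma*sqrt(dt)) = 1.096777; d = 1/u = 0.911762
p = (exp((r-q)*dt) - d) / (u - d) = 0.505826
Discount per step: exp(-r*dt) = 0.983471
Stock lattice S(k, i) with i counting down-moves:
  k=0: S(0,0) = 1.0300
  k=1: S(1,0) = 1.1297; S(1,1) = 0.9391
  k=2: S(2,0) = 1.2390; S(2,1) = 1.0300; S(2,2) = 0.8562
  k=3: S(3,0) = 1.3589; S(3,1) = 1.1297; S(3,2) = 0.9391; S(3,3) = 0.7807
Terminal payoffs V(N, i) = max(K - S_T, 0):
  V(3,0) = 0.000000; V(3,1) = 0.000000; V(3,2) = 0.060885; V(3,3) = 0.219304
Backward induction: V(k, i) = exp(-r*dt) * [p * V(k+1, i) + (1-p) * V(k+1, i+1)].
  V(2,0) = exp(-r*dt) * [p*0.000000 + (1-p)*0.000000] = 0.000000
  V(2,1) = exp(-r*dt) * [p*0.000000 + (1-p)*0.060885] = 0.029590
  V(2,2) = exp(-r*dt) * [p*0.060885 + (1-p)*0.219304] = 0.136871
  V(1,0) = exp(-r*dt) * [p*0.000000 + (1-p)*0.029590] = 0.014381
  V(1,1) = exp(-r*dt) * [p*0.029590 + (1-p)*0.136871] = 0.081240
  V(0,0) = exp(-r*dt) * [p*0.014381 + (1-p)*0.081240] = 0.046637

Answer: Price = V(0,0) = 0.0466


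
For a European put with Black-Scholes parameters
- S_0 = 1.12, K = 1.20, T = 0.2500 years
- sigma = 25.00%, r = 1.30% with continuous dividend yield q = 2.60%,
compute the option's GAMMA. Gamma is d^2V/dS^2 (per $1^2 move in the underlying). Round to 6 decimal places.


d1 = -0.5154429719; d2 = -0.6404429719
phi(d1) = 0.3493156718; exp(-qT) = 0.9935210793; exp(-rT) = 0.9967552755
Gamma = exp(-qT) * phi(d1) / (S * sigma * sqrt(T)) = 0.9935210793 * 0.3493156718 / (1.1200 * 0.2500 * 0.5000000000) = 2.478946

Answer: Gamma = 2.478946


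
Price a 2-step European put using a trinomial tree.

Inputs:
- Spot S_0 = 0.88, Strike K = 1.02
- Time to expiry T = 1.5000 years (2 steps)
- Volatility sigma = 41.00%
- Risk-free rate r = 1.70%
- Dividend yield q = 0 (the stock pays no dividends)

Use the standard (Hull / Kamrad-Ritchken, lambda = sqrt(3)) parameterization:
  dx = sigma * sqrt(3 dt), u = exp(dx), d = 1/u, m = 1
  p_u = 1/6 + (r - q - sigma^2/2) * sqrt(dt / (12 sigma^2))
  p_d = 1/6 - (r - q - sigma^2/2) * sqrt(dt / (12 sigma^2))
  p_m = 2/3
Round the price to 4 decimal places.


dt = T/N = 0.750000; dx = sigma*sqrt(3*dt) = 0.615000
u = exp(dx) = 1.849657; d = 1/u = 0.540641
p_u = 0.125783, p_m = 0.666667, p_d = 0.207551
Discount per step: exp(-r*dt) = 0.987331
Stock lattice S(k, j) with j the centered position index:
  k=0: S(0,+0) = 0.8800
  k=1: S(1,-1) = 0.4758; S(1,+0) = 0.8800; S(1,+1) = 1.6277
  k=2: S(2,-2) = 0.2572; S(2,-1) = 0.4758; S(2,+0) = 0.8800; S(2,+1) = 1.6277; S(2,+2) = 3.0107
Terminal payoffs V(N, j) = max(K - S_T, 0):
  V(2,-2) = 0.762783; V(2,-1) = 0.544236; V(2,+0) = 0.140000; V(2,+1) = 0.000000; V(2,+2) = 0.000000
Backward induction: V(k, j) = exp(-r*dt) * [p_u * V(k+1, j+1) + p_m * V(k+1, j) + p_d * V(k+1, j-1)]
  V(1,-1) = exp(-r*dt) * [p_u*0.140000 + p_m*0.544236 + p_d*0.762783] = 0.531924
  V(1,+0) = exp(-r*dt) * [p_u*0.000000 + p_m*0.140000 + p_d*0.544236] = 0.203676
  V(1,+1) = exp(-r*dt) * [p_u*0.000000 + p_m*0.000000 + p_d*0.140000] = 0.028689
  V(0,+0) = exp(-r*dt) * [p_u*0.028689 + p_m*0.203676 + p_d*0.531924] = 0.246630

Answer: Price = V(0,0) = 0.2466


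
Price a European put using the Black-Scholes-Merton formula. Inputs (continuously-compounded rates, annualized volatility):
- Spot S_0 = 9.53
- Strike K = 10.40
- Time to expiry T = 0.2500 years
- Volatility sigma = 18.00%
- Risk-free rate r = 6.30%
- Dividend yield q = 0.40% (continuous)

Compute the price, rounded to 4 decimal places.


d1 = (ln(S/K) + (r - q + 0.5*sigma^2) * T) / (sigma * sqrt(T)) = -0.76178987
d2 = d1 - sigma * sqrt(T) = -0.85178987
exp(-rT) = 0.98437338; exp(-qT) = 0.99900050
P = K * exp(-rT) * N(-d2) - S_0 * exp(-qT) * N(-d1)
N(-d1) = 0.77690729; N(-d2) = 0.80283464
P = 10.4000 * 0.98437338 * 0.80283464 - 9.5300 * 0.99900050 * 0.77690729 = 0.8225

Answer: Price = 0.8225


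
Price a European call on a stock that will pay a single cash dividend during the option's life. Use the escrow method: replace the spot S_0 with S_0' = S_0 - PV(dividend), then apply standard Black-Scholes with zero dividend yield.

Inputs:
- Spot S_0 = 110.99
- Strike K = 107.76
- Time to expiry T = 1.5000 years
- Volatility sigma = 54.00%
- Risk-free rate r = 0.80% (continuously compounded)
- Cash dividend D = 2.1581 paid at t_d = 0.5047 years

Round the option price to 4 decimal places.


Answer: Price = 29.0935

Derivation:
PV(D) = D * exp(-r * t_d) = 2.1581 * 0.99597054 = 2.14940402
S_0' = S_0 - PV(D) = 110.9900 - 2.14940402 = 108.84059598
d1 = (ln(S_0'/K) + (r + sigma^2/2)*T) / (sigma*sqrt(T)) = 0.36391231
d2 = d1 - sigma*sqrt(T) = -0.29744992
exp(-rT) = 0.98807171
N(d1) = 0.64203825; N(d2) = 0.38306152
C = S_0' * N(d1) - K * exp(-rT) * N(d2) = 108.84059598 * 0.64203825 - 107.7600 * 0.98807171 * 0.38306152 = 29.0935


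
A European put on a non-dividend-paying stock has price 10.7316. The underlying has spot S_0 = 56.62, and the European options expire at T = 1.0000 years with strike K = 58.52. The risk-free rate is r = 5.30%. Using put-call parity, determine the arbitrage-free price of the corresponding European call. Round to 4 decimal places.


Put-call parity: C - P = S_0 * exp(-qT) - K * exp(-rT).
S_0 * exp(-qT) = 56.6200 * 1.00000000 = 56.62000000
K * exp(-rT) = 58.5200 * 0.94838001 = 55.49919833
C = P + S*exp(-qT) - K*exp(-rT)
C = 10.7316 + 56.62000000 - 55.49919833 = 11.8524

Answer: Call price = 11.8524


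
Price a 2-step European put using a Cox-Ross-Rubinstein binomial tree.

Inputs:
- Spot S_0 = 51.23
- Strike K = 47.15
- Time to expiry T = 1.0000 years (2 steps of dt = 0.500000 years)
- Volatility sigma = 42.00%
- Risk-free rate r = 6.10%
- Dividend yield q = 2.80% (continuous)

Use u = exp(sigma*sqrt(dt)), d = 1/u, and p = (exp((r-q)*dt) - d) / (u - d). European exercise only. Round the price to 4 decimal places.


dt = T/N = 0.500000
u = exp(sigma*sqrt(dt)) = 1.345795; d = 1/u = 0.743055
p = (exp((r-q)*dt) - d) / (u - d) = 0.453897
Discount per step: exp(-r*dt) = 0.969960
Stock lattice S(k, i) with i counting down-moves:
  k=0: S(0,0) = 51.2300
  k=1: S(1,0) = 68.9451; S(1,1) = 38.0667
  k=2: S(2,0) = 92.7859; S(2,1) = 51.2300; S(2,2) = 28.2857
Terminal payoffs V(N, i) = max(K - S_T, 0):
  V(2,0) = 0.000000; V(2,1) = 0.000000; V(2,2) = 18.864322
Backward induction: V(k, i) = exp(-r*dt) * [p * V(k+1, i) + (1-p) * V(k+1, i+1)].
  V(1,0) = exp(-r*dt) * [p*0.000000 + (1-p)*0.000000] = 0.000000
  V(1,1) = exp(-r*dt) * [p*0.000000 + (1-p)*18.864322] = 9.992403
  V(0,0) = exp(-r*dt) * [p*0.000000 + (1-p)*9.992403] = 5.292960

Answer: Price = V(0,0) = 5.2930


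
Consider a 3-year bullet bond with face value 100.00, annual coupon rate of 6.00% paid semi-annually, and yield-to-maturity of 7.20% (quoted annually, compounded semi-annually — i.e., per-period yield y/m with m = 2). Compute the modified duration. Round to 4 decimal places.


Coupon per period c = face * coupon_rate / m = 3.000000
Periods per year m = 2; per-period yield y/m = 0.036000
Number of cashflows N = 6
Cashflows (t years, CF_t, discount factor 1/(1+y/m)^(m*t), PV):
  t = 0.5000: CF_t = 3.000000, DF = 0.965251, PV = 2.895753
  t = 1.0000: CF_t = 3.000000, DF = 0.931709, PV = 2.795128
  t = 1.5000: CF_t = 3.000000, DF = 0.899333, PV = 2.698000
  t = 2.0000: CF_t = 3.000000, DF = 0.868082, PV = 2.604247
  t = 2.5000: CF_t = 3.000000, DF = 0.837917, PV = 2.513752
  t = 3.0000: CF_t = 103.000000, DF = 0.808801, PV = 83.306462
Price P = sum_t PV_t = 96.813343
First compute Macaulay numerator sum_t t * PV_t:
  t * PV_t at t = 0.5000: 1.447876
  t * PV_t at t = 1.0000: 2.795128
  t * PV_t at t = 1.5000: 4.047000
  t * PV_t at t = 2.0000: 5.208495
  t * PV_t at t = 2.5000: 6.284381
  t * PV_t at t = 3.0000: 249.919387
Macaulay duration D = 269.702268 / 96.813343 = 2.785796
Modified duration = D / (1 + y/m) = 2.785796 / (1 + 0.036000) = 2.688993

Answer: Modified duration = 2.6890


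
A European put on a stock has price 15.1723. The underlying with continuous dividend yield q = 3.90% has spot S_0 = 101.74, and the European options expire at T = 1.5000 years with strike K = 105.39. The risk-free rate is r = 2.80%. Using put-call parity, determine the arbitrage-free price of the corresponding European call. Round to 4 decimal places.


Put-call parity: C - P = S_0 * exp(-qT) - K * exp(-rT).
S_0 * exp(-qT) = 101.7400 * 0.94317824 = 95.95895418
K * exp(-rT) = 105.3900 * 0.95886978 = 101.05528617
C = P + S*exp(-qT) - K*exp(-rT)
C = 15.1723 + 95.95895418 - 101.05528617 = 10.0760

Answer: Call price = 10.0760


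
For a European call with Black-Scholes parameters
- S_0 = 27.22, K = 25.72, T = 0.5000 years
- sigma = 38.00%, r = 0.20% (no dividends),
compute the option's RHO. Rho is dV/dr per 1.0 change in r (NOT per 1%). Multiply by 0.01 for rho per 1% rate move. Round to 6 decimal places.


Answer: Rho = 6.834813

Derivation:
d1 = 0.3490245498; d2 = 0.0803239729
phi(d1) = 0.3753683001; exp(-qT) = 1.0000000000; exp(-rT) = 0.9990004998
N(d2) = 0.5320102039
Rho = K*T*exp(-rT)*N(d2) = 25.7200 * 0.5000 * 0.9990004998 * 0.5320102039 = 6.834813


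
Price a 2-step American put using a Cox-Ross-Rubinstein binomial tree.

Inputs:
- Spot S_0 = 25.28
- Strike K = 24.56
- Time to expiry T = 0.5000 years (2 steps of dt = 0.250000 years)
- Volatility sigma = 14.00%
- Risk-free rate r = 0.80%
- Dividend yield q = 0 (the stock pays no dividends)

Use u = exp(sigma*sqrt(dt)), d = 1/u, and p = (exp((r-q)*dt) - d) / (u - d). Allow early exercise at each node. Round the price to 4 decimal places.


dt = T/N = 0.250000
u = exp(sigma*sqrt(dt)) = 1.072508; d = 1/u = 0.932394
p = (exp((r-q)*dt) - d) / (u - d) = 0.496795
Discount per step: exp(-r*dt) = 0.998002
Stock lattice S(k, i) with i counting down-moves:
  k=0: S(0,0) = 25.2800
  k=1: S(1,0) = 27.1130; S(1,1) = 23.5709
  k=2: S(2,0) = 29.0789; S(2,1) = 25.2800; S(2,2) = 21.9774
Terminal payoffs V(N, i) = max(K - S_T, 0):
  V(2,0) = 0.000000; V(2,1) = 0.000000; V(2,2) = 2.582624
Backward induction: V(k, i) = exp(-r*dt) * [p * V(k+1, i) + (1-p) * V(k+1, i+1)]; then take max(V_cont, immediate exercise) for American.
  V(1,0) = exp(-r*dt) * [p*0.000000 + (1-p)*0.000000] = 0.000000; exercise = 0.000000; V(1,0) = max -> 0.000000
  V(1,1) = exp(-r*dt) * [p*0.000000 + (1-p)*2.582624] = 1.296991; exercise = 0.989084; V(1,1) = max -> 1.296991
  V(0,0) = exp(-r*dt) * [p*0.000000 + (1-p)*1.296991] = 0.651348; exercise = 0.000000; V(0,0) = max -> 0.651348

Answer: Price = V(0,0) = 0.6513


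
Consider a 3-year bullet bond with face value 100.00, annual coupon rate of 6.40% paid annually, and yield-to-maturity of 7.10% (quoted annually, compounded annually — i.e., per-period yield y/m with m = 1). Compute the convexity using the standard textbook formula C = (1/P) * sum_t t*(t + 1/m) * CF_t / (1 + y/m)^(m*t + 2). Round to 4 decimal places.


Coupon per period c = face * coupon_rate / m = 6.400000
Periods per year m = 1; per-period yield y/m = 0.071000
Number of cashflows N = 3
Cashflows (t years, CF_t, discount factor 1/(1+y/m)^(m*t), PV):
  t = 1.0000: CF_t = 6.400000, DF = 0.933707, PV = 5.975724
  t = 2.0000: CF_t = 6.400000, DF = 0.871808, PV = 5.579574
  t = 3.0000: CF_t = 106.400000, DF = 0.814013, PV = 86.611032
Price P = sum_t PV_t = 98.166330
Convexity numerator sum_t t*(t + 1/m) * CF_t / (1+y/m)^(m*t + 2):
  t = 1.0000: term = 10.419372
  t = 2.0000: term = 29.185917
  t = 3.0000: term = 906.098726
Convexity = (1/P) * sum = 945.704015 / 98.166330 = 9.633690

Answer: Convexity = 9.6337


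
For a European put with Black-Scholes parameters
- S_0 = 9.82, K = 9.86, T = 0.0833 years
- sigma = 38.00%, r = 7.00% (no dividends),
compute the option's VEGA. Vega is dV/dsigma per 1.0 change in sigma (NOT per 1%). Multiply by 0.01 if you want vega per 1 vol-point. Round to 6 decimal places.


Answer: Vega = 1.127850

Derivation:
d1 = 0.0709390603; d2 = -0.0387355493
phi(d1) = 0.3979397336; exp(-qT) = 1.0000000000; exp(-rT) = 0.9941859673
Vega = S * exp(-qT) * phi(d1) * sqrt(T) = 9.8200 * 1.0000000000 * 0.3979397336 * 0.2886173938 = 1.127850


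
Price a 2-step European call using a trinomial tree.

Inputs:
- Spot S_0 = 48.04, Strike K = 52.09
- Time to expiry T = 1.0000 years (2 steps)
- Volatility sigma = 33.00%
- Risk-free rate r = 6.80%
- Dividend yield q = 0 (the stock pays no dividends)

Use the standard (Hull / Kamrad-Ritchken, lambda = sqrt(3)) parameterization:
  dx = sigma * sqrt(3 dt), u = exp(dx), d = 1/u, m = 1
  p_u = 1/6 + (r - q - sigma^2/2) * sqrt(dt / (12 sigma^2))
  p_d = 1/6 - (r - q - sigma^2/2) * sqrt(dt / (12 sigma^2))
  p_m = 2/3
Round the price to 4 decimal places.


dt = T/N = 0.500000; dx = sigma*sqrt(3*dt) = 0.404166
u = exp(dx) = 1.498052; d = 1/u = 0.667533
p_u = 0.175048, p_m = 0.666667, p_d = 0.158285
Discount per step: exp(-r*dt) = 0.966572
Stock lattice S(k, j) with j the centered position index:
  k=0: S(0,+0) = 48.0400
  k=1: S(1,-1) = 32.0683; S(1,+0) = 48.0400; S(1,+1) = 71.9664
  k=2: S(2,-2) = 21.4067; S(2,-1) = 32.0683; S(2,+0) = 48.0400; S(2,+1) = 71.9664; S(2,+2) = 107.8095
Terminal payoffs V(N, j) = max(S_T - K, 0):
  V(2,-2) = 0.000000; V(2,-1) = 0.000000; V(2,+0) = 0.000000; V(2,+1) = 19.876433; V(2,+2) = 55.719482
Backward induction: V(k, j) = exp(-r*dt) * [p_u * V(k+1, j+1) + p_m * V(k+1, j) + p_d * V(k+1, j-1)]
  V(1,-1) = exp(-r*dt) * [p_u*0.000000 + p_m*0.000000 + p_d*0.000000] = 0.000000
  V(1,+0) = exp(-r*dt) * [p_u*19.876433 + p_m*0.000000 + p_d*0.000000] = 3.363024
  V(1,+1) = exp(-r*dt) * [p_u*55.719482 + p_m*19.876433 + p_d*0.000000] = 22.235539
  V(0,+0) = exp(-r*dt) * [p_u*22.235539 + p_m*3.363024 + p_d*0.000000] = 5.929245

Answer: Price = V(0,0) = 5.9292


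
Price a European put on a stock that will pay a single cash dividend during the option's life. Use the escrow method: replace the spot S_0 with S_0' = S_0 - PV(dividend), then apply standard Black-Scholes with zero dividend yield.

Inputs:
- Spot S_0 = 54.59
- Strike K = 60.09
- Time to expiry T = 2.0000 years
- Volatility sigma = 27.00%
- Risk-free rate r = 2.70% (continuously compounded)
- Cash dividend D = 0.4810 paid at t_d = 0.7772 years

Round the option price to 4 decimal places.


Answer: Price = 9.8862

Derivation:
PV(D) = D * exp(-r * t_d) = 0.4810 * 0.97923424 = 0.47101167
S_0' = S_0 - PV(D) = 54.5900 - 0.47101167 = 54.11898833
d1 = (ln(S_0'/K) + (r + sigma^2/2)*T) / (sigma*sqrt(T)) = 0.05824903
d2 = d1 - sigma*sqrt(T) = -0.32358864
exp(-rT) = 0.94743211
N(-d1) = 0.47677514; N(-d2) = 0.62687525
P = K * exp(-rT) * N(-d2) - S_0' * N(-d1) = 60.0900 * 0.94743211 * 0.62687525 - 54.11898833 * 0.47677514 = 9.8862


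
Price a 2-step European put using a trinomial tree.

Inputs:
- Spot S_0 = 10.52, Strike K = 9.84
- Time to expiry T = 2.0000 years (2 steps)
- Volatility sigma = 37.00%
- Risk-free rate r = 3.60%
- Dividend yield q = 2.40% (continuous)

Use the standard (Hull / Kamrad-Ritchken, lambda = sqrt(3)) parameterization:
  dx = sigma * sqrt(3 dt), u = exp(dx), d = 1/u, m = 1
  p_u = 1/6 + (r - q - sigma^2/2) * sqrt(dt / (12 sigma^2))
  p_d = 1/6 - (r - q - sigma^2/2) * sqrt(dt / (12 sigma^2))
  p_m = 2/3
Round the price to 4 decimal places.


Answer: Price = V(0,0) = 1.4094

Derivation:
dt = T/N = 1.000000; dx = sigma*sqrt(3*dt) = 0.640859
u = exp(dx) = 1.898110; d = 1/u = 0.526840
p_u = 0.122624, p_m = 0.666667, p_d = 0.210709
Discount per step: exp(-r*dt) = 0.964640
Stock lattice S(k, j) with j the centered position index:
  k=0: S(0,+0) = 10.5200
  k=1: S(1,-1) = 5.5424; S(1,+0) = 10.5200; S(1,+1) = 19.9681
  k=2: S(2,-2) = 2.9199; S(2,-1) = 5.5424; S(2,+0) = 10.5200; S(2,+1) = 19.9681; S(2,+2) = 37.9017
Terminal payoffs V(N, j) = max(K - S_T, 0):
  V(2,-2) = 6.920067; V(2,-1) = 4.297646; V(2,+0) = 0.000000; V(2,+1) = 0.000000; V(2,+2) = 0.000000
Backward induction: V(k, j) = exp(-r*dt) * [p_u * V(k+1, j+1) + p_m * V(k+1, j) + p_d * V(k+1, j-1)]
  V(1,-1) = exp(-r*dt) * [p_u*0.000000 + p_m*4.297646 + p_d*6.920067] = 4.170351
  V(1,+0) = exp(-r*dt) * [p_u*0.000000 + p_m*0.000000 + p_d*4.297646] = 0.873533
  V(1,+1) = exp(-r*dt) * [p_u*0.000000 + p_m*0.000000 + p_d*0.000000] = 0.000000
  V(0,+0) = exp(-r*dt) * [p_u*0.000000 + p_m*0.873533 + p_d*4.170351] = 1.409423


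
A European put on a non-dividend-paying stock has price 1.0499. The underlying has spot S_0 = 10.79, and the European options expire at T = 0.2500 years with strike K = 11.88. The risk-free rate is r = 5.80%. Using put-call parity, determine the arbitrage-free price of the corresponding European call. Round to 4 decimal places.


Answer: Call price = 0.1309

Derivation:
Put-call parity: C - P = S_0 * exp(-qT) - K * exp(-rT).
S_0 * exp(-qT) = 10.7900 * 1.00000000 = 10.79000000
K * exp(-rT) = 11.8800 * 0.98560462 = 11.70898287
C = P + S*exp(-qT) - K*exp(-rT)
C = 1.0499 + 10.79000000 - 11.70898287 = 0.1309


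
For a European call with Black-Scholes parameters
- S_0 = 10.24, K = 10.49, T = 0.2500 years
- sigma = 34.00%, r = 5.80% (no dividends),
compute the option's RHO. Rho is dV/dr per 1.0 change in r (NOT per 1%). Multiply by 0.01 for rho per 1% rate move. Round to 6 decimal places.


Answer: Rho = 1.146855

Derivation:
d1 = 0.0284070424; d2 = -0.1415929576
phi(d1) = 0.3987813476; exp(-qT) = 1.0000000000; exp(-rT) = 0.9856046187
N(d2) = 0.4437007649
Rho = K*T*exp(-rT)*N(d2) = 10.4900 * 0.2500 * 0.9856046187 * 0.4437007649 = 1.146855


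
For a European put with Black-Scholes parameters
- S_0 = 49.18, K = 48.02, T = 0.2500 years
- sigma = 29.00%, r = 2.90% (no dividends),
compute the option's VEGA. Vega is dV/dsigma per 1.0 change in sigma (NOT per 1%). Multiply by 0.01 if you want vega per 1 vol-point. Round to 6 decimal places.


Answer: Vega = 9.413862

Derivation:
d1 = 0.2871168689; d2 = 0.1421168689
phi(d1) = 0.3828329368; exp(-qT) = 1.0000000000; exp(-rT) = 0.9927762179
Vega = S * exp(-qT) * phi(d1) * sqrt(T) = 49.1800 * 1.0000000000 * 0.3828329368 * 0.5000000000 = 9.413862


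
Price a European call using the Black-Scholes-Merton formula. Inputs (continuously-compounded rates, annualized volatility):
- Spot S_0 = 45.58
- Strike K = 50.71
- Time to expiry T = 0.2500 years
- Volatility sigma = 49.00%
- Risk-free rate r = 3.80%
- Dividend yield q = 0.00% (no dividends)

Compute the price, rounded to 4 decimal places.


d1 = (ln(S/K) + (r - q + 0.5*sigma^2) * T) / (sigma * sqrt(T)) = -0.27404737
d2 = d1 - sigma * sqrt(T) = -0.51904737
exp(-rT) = 0.99054498; exp(-qT) = 1.00000000
C = S_0 * exp(-qT) * N(d1) - K * exp(-rT) * N(d2)
N(d1) = 0.39202411; N(d2) = 0.30186385
C = 45.5800 * 1.00000000 * 0.39202411 - 50.7100 * 0.99054498 * 0.30186385 = 2.7057

Answer: Price = 2.7057
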